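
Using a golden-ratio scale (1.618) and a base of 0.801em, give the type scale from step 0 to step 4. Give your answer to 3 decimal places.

Step 0: 0.801em
Step 1: 0.801 × 1.618 = 1.296
Step 2: 0.801 × 1.618² = 2.097
Step 3: 0.801 × 1.618³ = 3.393
Step 4: 0.801 × 1.618⁴ = 5.490

0.801em, 1.296em, 2.097em, 3.393em, 5.490em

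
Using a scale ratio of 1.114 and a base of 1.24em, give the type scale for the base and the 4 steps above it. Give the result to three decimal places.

1.240em, 1.381em, 1.539em, 1.714em, 1.910em

Step 0: 1.24em
Step 1: 1.24 × 1.114 = 1.381
Step 2: 1.24 × 1.114² = 1.539
Step 3: 1.24 × 1.114³ = 1.714
Step 4: 1.24 × 1.114⁴ = 1.910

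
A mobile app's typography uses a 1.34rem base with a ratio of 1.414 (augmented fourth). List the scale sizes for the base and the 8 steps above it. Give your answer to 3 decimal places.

Step 0: 1.34rem
Step 1: 1.34 × 1.414 = 1.895
Step 2: 1.34 × 1.414² = 2.679
Step 3: 1.34 × 1.414³ = 3.788
Step 4: 1.34 × 1.414⁴ = 5.357
Step 5: 1.34 × 1.414⁵ = 7.574
Step 6: 1.34 × 1.414⁶ = 10.710
Step 7: 1.34 × 1.414⁷ = 15.144
Step 8: 1.34 × 1.414⁸ = 21.414

1.340rem, 1.895rem, 2.679rem, 3.788rem, 5.357rem, 7.574rem, 10.710rem, 15.144rem, 21.414rem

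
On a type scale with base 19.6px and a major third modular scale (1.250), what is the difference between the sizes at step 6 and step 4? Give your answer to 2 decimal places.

26.92px

Step 4: 19.6 × 1.250⁴ = 47.8516px
Step 6: 19.6 × 1.250⁶ = 74.7681px
Difference: 74.7681 − 47.8516 = 26.9165px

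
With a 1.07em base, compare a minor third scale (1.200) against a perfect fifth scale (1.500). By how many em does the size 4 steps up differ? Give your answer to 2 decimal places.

3.20em

Minor third: 1.07 × 1.200⁴ = 2.2188em
Perfect fifth: 1.07 × 1.500⁴ = 5.4169em
Difference: 5.4169 − 2.2188 = 3.1981em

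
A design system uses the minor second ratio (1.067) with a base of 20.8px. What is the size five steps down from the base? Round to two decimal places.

A modular type scale is a geometric sequence: sizeₙ = base × rⁿ.
20.8 ÷ 1.067⁵ = 20.8 ÷ 1.38300 ≈ 15.04

15.04px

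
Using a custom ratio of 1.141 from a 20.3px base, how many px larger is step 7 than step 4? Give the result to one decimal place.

16.7px

Step 4: 20.3 × 1.141⁴ = 34.406px
Step 7: 20.3 × 1.141⁷ = 51.109px
Difference: 51.109 − 34.406 = 16.703px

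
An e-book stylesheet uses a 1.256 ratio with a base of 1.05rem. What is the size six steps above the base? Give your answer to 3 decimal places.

1.05 × 1.256⁶ = 1.05 × 3.92589 ≈ 4.122

4.122rem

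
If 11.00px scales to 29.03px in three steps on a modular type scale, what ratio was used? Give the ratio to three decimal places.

1.382

r³ = 29.03 / 11.00, so r = (29.03/11.00)^(1/3).
r = 2.6391^(1/3) ≈ 1.3819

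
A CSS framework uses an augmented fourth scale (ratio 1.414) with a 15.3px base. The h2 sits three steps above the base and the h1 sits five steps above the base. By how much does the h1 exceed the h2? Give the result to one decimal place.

43.2px

Step 3: 15.3 × 1.414³ = 43.255px
Step 5: 15.3 × 1.414⁵ = 86.485px
Difference: 86.485 − 43.255 = 43.230px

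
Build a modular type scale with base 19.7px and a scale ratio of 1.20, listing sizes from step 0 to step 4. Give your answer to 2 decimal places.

Step 0: 19.7px
Step 1: 19.7 × 1.20 = 23.64
Step 2: 19.7 × 1.20² = 28.37
Step 3: 19.7 × 1.20³ = 34.04
Step 4: 19.7 × 1.20⁴ = 40.85

19.70px, 23.64px, 28.37px, 34.04px, 40.85px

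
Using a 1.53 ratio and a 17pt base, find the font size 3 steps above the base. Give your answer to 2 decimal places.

60.89pt

Every step multiplies by the scale ratio.
17.0 × 1.53³ = 17.0 × 3.58158 ≈ 60.89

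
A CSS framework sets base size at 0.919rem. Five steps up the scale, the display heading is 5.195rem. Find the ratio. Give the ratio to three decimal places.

1.414

r⁵ = 5.195 / 0.919, so r = (5.195/0.919)^(1/5).
r = 5.6529^(1/5) ≈ 1.4140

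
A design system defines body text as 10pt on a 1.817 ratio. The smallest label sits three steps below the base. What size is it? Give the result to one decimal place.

1.7pt

10.0 ÷ 1.817³ = 10.0 ÷ 5.99881 ≈ 1.67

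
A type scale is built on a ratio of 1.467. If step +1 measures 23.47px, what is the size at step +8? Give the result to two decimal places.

Moving from step +1 to step +8 is 7 steps up, so multiply by r⁷.
23.47 × 1.467⁷ = 23.47 × 14.62214 ≈ 343.182

343.18px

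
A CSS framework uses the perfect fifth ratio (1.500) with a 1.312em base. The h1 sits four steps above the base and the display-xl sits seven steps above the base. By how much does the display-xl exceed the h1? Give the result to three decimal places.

Step 4: 1.312 × 1.500⁴ = 6.64200em
Step 7: 1.312 × 1.500⁷ = 22.41675em
Difference: 22.41675 − 6.64200 = 15.77475em

15.775em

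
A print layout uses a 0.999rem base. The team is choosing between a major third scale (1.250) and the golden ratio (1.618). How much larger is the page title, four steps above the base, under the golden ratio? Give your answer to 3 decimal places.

Major third: 0.999 × 1.250⁴ = 2.43896rem
Golden ratio: 0.999 × 1.618⁴ = 6.84667rem
Difference: 6.84667 − 2.43896 = 4.40771rem

4.408rem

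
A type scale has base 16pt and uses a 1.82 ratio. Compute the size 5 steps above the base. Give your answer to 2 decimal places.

A modular type scale is a geometric sequence: sizeₙ = base × rⁿ.
16.0 × 1.82⁵ = 16.0 × 19.96903 ≈ 319.50

319.50pt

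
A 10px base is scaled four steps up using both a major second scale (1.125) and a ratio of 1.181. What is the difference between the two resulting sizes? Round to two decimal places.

Major second: 10.0 × 1.125⁴ = 16.0181px
At 1.181: 10.0 × 1.181⁴ = 19.4536px
Difference: 19.4536 − 16.0181 = 3.4355px

3.44px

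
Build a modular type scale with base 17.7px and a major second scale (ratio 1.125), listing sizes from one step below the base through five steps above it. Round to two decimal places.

Step -1: 17.7 ÷ 1.125 = 15.73
Step 0: 17.7px
Step 1: 17.7 × 1.125 = 19.91
Step 2: 17.7 × 1.125² = 22.40
Step 3: 17.7 × 1.125³ = 25.20
Step 4: 17.7 × 1.125⁴ = 28.35
Step 5: 17.7 × 1.125⁵ = 31.90

15.73px, 17.70px, 19.91px, 22.40px, 25.20px, 28.35px, 31.90px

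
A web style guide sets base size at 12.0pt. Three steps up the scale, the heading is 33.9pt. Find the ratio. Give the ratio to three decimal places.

1.414

r³ = 33.9 / 12.0, so r = (33.9/12.0)^(1/3).
r = 2.8250^(1/3) ≈ 1.4136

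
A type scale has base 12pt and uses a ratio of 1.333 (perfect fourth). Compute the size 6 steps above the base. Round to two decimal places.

Each step on a modular scale multiplies by the ratio, so the size n steps from the base is base × ratioⁿ.
12.0 × 1.333⁶ = 12.0 × 5.61023 ≈ 67.32

67.32pt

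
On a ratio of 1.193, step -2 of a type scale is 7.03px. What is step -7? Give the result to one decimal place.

Moving from step -2 to step -7 is 5 steps down, so divide by r⁵.
7.03 ÷ 1.193⁵ = 7.03 ÷ 2.41659 ≈ 2.909

2.9px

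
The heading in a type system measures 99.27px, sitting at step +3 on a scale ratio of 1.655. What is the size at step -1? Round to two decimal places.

99.27 ÷ 1.655⁴ = 99.27 ÷ 7.50226 ≈ 13.232

13.23px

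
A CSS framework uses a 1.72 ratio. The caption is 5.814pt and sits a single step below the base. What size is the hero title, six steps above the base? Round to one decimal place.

258.9pt

The gap is 6 − (-1) = 7 steps, so the factor is 1.72^7.
5.814 × 1.72⁷ = 5.814 × 44.53476 ≈ 258.925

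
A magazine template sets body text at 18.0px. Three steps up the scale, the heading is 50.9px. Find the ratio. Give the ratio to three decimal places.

The ratio satisfies 18.0 × r³ = 50.9, so r = (50.9 / 18.0)^(1/3).
r = 2.8278^(1/3) ≈ 1.4141

1.414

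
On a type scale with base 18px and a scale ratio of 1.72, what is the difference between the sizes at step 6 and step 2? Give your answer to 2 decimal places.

412.81px

Step 2: 18.0 × 1.72² = 53.2512px
Step 6: 18.0 × 1.72⁶ = 466.0615px
Difference: 466.0615 − 53.2512 = 412.8103px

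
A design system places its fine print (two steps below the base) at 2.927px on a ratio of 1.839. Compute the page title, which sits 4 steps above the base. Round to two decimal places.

2.927 × 1.839⁶ = 2.927 × 38.68035 ≈ 113.217

113.22px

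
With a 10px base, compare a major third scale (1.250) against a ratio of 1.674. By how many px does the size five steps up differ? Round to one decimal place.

100.9px

Major third: 10.0 × 1.250⁵ = 30.518px
At 1.674: 10.0 × 1.674⁵ = 131.455px
Difference: 131.455 − 30.518 = 100.937px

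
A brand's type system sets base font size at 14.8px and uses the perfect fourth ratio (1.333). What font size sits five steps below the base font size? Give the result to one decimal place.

3.5px

14.8 ÷ 1.333⁵ = 14.8 ÷ 4.20873 ≈ 3.52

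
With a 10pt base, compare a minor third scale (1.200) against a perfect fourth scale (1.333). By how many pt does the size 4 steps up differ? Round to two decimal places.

10.84pt

Minor third: 10.0 × 1.200⁴ = 20.7360pt
Perfect fourth: 10.0 × 1.333⁴ = 31.5733pt
Difference: 31.5733 − 20.7360 = 10.8373pt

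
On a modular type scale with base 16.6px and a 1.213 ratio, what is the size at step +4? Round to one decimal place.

Each step on a modular scale multiplies by the ratio, so the size n steps from the base is base × ratioⁿ.
16.6 × 1.213⁴ = 16.6 × 2.16493 ≈ 35.94

35.9px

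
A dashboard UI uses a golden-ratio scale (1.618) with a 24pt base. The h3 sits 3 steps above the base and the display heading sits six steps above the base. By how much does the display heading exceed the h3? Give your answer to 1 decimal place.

328.9pt

Step 3: 24.0 × 1.618³ = 101.659pt
Step 6: 24.0 × 1.618⁶ = 430.608pt
Difference: 430.608 − 101.659 = 328.949pt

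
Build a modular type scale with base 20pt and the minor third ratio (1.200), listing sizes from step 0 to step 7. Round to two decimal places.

20.00pt, 24.00pt, 28.80pt, 34.56pt, 41.47pt, 49.77pt, 59.72pt, 71.66pt

Step 0: 20pt
Step 1: 20.0 × 1.200 = 24.00
Step 2: 20.0 × 1.200² = 28.80
Step 3: 20.0 × 1.200³ = 34.56
Step 4: 20.0 × 1.200⁴ = 41.47
Step 5: 20.0 × 1.200⁵ = 49.77
Step 6: 20.0 × 1.200⁶ = 59.72
Step 7: 20.0 × 1.200⁷ = 71.66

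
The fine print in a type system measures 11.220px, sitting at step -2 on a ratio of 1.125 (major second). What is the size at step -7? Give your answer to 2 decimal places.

11.220 ÷ 1.125⁵ = 11.220 ÷ 1.80203 ≈ 6.226

6.23px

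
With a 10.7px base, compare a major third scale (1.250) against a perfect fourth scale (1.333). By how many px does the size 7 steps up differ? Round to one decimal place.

29.0px

Major third: 10.7 × 1.250⁷ = 51.022px
Perfect fourth: 10.7 × 1.333⁷ = 80.019px
Difference: 80.019 − 51.022 = 28.997px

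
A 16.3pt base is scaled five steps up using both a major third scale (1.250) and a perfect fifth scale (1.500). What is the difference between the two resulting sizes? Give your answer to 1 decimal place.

Major third: 16.3 × 1.250⁵ = 49.744pt
Perfect fifth: 16.3 × 1.500⁵ = 123.778pt
Difference: 123.778 − 49.744 = 74.034pt

74.0pt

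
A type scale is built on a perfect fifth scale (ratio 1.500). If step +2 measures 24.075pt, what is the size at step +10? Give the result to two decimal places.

The gap is 10 − (2) = 8 steps, so the factor is 1.500^8.
24.075 × 1.500⁸ = 24.075 × 25.62891 ≈ 617.016

617.02pt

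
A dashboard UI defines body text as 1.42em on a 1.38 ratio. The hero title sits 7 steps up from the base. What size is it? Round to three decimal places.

1.42 × 1.38⁷ = 1.42 × 9.53133 ≈ 13.534

13.534em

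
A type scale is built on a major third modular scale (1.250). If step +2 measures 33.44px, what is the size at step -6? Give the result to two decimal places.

5.61px

Moving from step +2 to step -6 is 8 steps down, so divide by r⁸.
33.44 ÷ 1.250⁸ = 33.44 ÷ 5.96046 ≈ 5.610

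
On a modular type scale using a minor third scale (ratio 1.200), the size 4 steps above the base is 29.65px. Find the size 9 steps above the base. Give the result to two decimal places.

73.78px

29.65 × 1.200⁵ = 29.65 × 2.48832 ≈ 73.779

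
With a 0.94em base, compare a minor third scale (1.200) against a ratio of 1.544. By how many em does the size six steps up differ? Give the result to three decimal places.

9.929em

Minor third: 0.94 × 1.200⁶ = 2.80682em
At 1.544: 0.94 × 1.544⁶ = 12.73537em
Difference: 12.73537 − 2.80682 = 9.92855em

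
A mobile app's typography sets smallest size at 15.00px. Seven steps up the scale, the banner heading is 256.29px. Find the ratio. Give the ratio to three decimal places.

1.500

r⁷ = 256.29 / 15.00, so r = (256.29/15.00)^(1/7).
r = 17.0860^(1/7) ≈ 1.5000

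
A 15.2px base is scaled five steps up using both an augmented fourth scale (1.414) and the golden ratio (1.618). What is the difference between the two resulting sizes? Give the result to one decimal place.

82.6px

Augmented fourth: 15.2 × 1.414⁵ = 85.919px
Golden ratio: 15.2 × 1.618⁵ = 168.553px
Difference: 168.553 − 85.919 = 82.634px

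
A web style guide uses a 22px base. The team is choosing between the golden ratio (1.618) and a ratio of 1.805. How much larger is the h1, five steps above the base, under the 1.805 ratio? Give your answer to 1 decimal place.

177.6px

Golden ratio: 22.0 × 1.618⁵ = 243.958px
At 1.805: 22.0 × 1.805⁵ = 421.511px
Difference: 421.511 − 243.958 = 177.553px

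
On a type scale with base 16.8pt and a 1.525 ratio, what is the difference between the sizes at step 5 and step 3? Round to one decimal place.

Step 3: 16.8 × 1.525³ = 59.583pt
Step 5: 16.8 × 1.525⁵ = 138.567pt
Difference: 138.567 − 59.583 = 78.984pt

79.0pt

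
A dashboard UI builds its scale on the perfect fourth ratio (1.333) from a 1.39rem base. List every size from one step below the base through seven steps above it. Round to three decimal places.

1.043rem, 1.390rem, 1.853rem, 2.470rem, 3.292rem, 4.389rem, 5.850rem, 7.798rem, 10.395rem

Step -1: 1.39 ÷ 1.333 = 1.043
Step 0: 1.39rem
Step 1: 1.39 × 1.333 = 1.853
Step 2: 1.39 × 1.333² = 2.470
Step 3: 1.39 × 1.333³ = 3.292
Step 4: 1.39 × 1.333⁴ = 4.389
Step 5: 1.39 × 1.333⁵ = 5.850
Step 6: 1.39 × 1.333⁶ = 7.798
Step 7: 1.39 × 1.333⁷ = 10.395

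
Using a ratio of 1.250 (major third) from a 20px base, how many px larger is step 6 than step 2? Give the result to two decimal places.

45.04px

Step 2: 20.0 × 1.250² = 31.2500px
Step 6: 20.0 × 1.250⁶ = 76.2939px
Difference: 76.2939 − 31.2500 = 45.0439px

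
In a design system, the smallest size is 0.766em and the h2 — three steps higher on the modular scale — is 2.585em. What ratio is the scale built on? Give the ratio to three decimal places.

The ratio satisfies 0.766 × r³ = 2.585, so r = (2.585 / 0.766)^(1/3).
r = 3.3747^(1/3) ≈ 1.5000

1.500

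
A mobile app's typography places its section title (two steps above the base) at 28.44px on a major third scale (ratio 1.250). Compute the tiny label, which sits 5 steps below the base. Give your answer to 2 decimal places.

Moving from step +2 to step -5 is 7 steps down, so divide by r⁷.
28.44 ÷ 1.250⁷ = 28.44 ÷ 4.76837 ≈ 5.964

5.96px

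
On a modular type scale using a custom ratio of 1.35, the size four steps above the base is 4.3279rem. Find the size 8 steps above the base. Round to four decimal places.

14.3751rem

4.3279 × 1.35⁴ = 4.3279 × 3.32151 ≈ 14.3751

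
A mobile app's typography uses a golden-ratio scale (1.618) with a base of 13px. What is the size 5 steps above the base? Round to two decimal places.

Every step multiplies by the scale ratio.
13.0 × 1.618⁵ = 13.0 × 11.08901 ≈ 144.16

144.16px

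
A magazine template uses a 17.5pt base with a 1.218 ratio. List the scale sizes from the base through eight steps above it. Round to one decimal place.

17.5pt, 21.3pt, 26.0pt, 31.6pt, 38.5pt, 46.9pt, 57.1pt, 69.6pt, 84.8pt

Step 0: 17.5pt
Step 1: 17.5 × 1.218 = 21.3
Step 2: 17.5 × 1.218² = 26.0
Step 3: 17.5 × 1.218³ = 31.6
Step 4: 17.5 × 1.218⁴ = 38.5
Step 5: 17.5 × 1.218⁵ = 46.9
Step 6: 17.5 × 1.218⁶ = 57.1
Step 7: 17.5 × 1.218⁷ = 69.6
Step 8: 17.5 × 1.218⁸ = 84.8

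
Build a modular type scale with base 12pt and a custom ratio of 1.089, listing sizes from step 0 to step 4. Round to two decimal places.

12.00pt, 13.07pt, 14.23pt, 15.50pt, 16.88pt

Step 0: 12pt
Step 1: 12.0 × 1.089 = 13.07
Step 2: 12.0 × 1.089² = 14.23
Step 3: 12.0 × 1.089³ = 15.50
Step 4: 12.0 × 1.089⁴ = 16.88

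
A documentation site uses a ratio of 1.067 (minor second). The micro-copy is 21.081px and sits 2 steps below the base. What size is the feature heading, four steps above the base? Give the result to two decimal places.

31.11px

21.081 × 1.067⁶ = 21.081 × 1.47566 ≈ 31.108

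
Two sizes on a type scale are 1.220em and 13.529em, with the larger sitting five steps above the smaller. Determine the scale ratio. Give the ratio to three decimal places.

1.618

r⁵ = 13.529 / 1.220, so r = (13.529/1.220)^(1/5).
r = 11.0893^(1/5) ≈ 1.6180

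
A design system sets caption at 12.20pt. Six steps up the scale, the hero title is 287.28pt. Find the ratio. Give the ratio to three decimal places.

1.693

The ratio satisfies 12.20 × r⁶ = 287.28, so r = (287.28 / 12.20)^(1/6).
r = 23.5475^(1/6) ≈ 1.6930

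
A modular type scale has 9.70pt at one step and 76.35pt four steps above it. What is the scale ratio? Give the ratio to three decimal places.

The ratio satisfies 9.70 × r⁴ = 76.35, so r = (76.35 / 9.70)^(1/4).
r = 7.8711^(1/4) ≈ 1.6750

1.675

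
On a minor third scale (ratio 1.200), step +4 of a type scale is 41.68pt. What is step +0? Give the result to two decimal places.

20.10pt

41.68 ÷ 1.200⁴ = 41.68 ÷ 2.07360 ≈ 20.100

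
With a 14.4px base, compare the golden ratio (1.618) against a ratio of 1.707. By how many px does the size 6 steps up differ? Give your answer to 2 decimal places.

Golden ratio: 14.4 × 1.618⁶ = 258.3649px
At 1.707: 14.4 × 1.707⁶ = 356.2572px
Difference: 356.2572 − 258.3649 = 97.8923px

97.89px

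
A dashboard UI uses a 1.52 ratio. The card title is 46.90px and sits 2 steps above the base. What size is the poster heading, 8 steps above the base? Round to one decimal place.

46.90 × 1.52⁶ = 46.90 × 12.33280 ≈ 578.408

578.4px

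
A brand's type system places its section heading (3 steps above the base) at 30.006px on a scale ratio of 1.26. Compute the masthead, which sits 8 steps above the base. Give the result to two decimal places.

Moving from step +3 to step +8 is 5 steps up, so multiply by r⁵.
30.006 × 1.26⁵ = 30.006 × 3.17580 ≈ 95.293

95.29px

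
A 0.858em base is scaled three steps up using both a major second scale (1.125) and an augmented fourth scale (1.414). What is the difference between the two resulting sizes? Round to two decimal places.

1.20em

Major second: 0.858 × 1.125³ = 1.2216em
Augmented fourth: 0.858 × 1.414³ = 2.4257em
Difference: 2.4257 − 1.2216 = 1.2041em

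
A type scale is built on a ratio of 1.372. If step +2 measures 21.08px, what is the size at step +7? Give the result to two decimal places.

102.48px

21.08 × 1.372⁵ = 21.08 × 4.86150 ≈ 102.480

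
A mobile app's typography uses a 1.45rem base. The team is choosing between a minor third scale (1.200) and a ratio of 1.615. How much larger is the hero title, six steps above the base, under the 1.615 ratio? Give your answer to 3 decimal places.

21.398rem

Minor third: 1.45 × 1.200⁶ = 4.32968rem
At 1.615: 1.45 × 1.615⁶ = 25.72783rem
Difference: 25.72783 − 4.32968 = 21.39815rem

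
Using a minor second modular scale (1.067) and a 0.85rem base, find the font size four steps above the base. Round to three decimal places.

1.102rem

0.85 × 1.067⁴ = 0.85 × 1.29616 ≈ 1.102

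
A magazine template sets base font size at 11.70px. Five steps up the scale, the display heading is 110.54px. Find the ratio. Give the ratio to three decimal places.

1.567

The ratio satisfies 11.70 × r⁵ = 110.54, so r = (110.54 / 11.70)^(1/5).
r = 9.4479^(1/5) ≈ 1.5670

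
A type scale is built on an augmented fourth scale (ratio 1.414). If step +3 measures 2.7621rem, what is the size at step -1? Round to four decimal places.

2.7621 ÷ 1.414⁴ = 2.7621 ÷ 3.99758 ≈ 0.6909

0.6909rem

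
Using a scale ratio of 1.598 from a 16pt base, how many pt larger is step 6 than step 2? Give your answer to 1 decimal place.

Step 2: 16.0 × 1.598² = 40.858pt
Step 6: 16.0 × 1.598⁶ = 266.428pt
Difference: 266.428 − 40.858 = 225.570pt

225.6pt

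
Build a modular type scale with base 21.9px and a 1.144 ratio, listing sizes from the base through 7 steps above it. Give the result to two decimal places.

21.90px, 25.05px, 28.66px, 32.79px, 37.51px, 42.91px, 49.09px, 56.16px

Step 0: 21.9px
Step 1: 21.9 × 1.144 = 25.05
Step 2: 21.9 × 1.144² = 28.66
Step 3: 21.9 × 1.144³ = 32.79
Step 4: 21.9 × 1.144⁴ = 37.51
Step 5: 21.9 × 1.144⁵ = 42.91
Step 6: 21.9 × 1.144⁶ = 49.09
Step 7: 21.9 × 1.144⁷ = 56.16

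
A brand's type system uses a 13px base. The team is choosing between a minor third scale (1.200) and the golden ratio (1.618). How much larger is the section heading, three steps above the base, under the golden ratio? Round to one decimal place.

Minor third: 13.0 × 1.200³ = 22.464px
Golden ratio: 13.0 × 1.618³ = 55.065px
Difference: 55.065 − 22.464 = 32.601px

32.6px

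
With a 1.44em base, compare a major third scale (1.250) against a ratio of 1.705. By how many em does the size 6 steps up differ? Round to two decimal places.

Major third: 1.44 × 1.250⁶ = 5.4932em
At 1.705: 1.44 × 1.705⁶ = 35.3760em
Difference: 35.3760 − 5.4932 = 29.8828em

29.88em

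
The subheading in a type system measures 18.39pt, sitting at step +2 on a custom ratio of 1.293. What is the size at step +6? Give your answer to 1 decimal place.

18.39 × 1.293⁴ = 18.39 × 2.79508 ≈ 51.402

51.4pt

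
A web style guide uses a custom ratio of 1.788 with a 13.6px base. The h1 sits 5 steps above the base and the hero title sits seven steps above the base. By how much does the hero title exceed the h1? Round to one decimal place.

546.0px

Step 5: 13.6 × 1.788⁵ = 248.529px
Step 7: 13.6 × 1.788⁷ = 794.532px
Difference: 794.532 − 248.529 = 546.003px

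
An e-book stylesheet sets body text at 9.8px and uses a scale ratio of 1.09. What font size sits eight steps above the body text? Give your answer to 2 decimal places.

19.53px

9.8 × 1.09⁸ = 9.8 × 1.99256 ≈ 19.53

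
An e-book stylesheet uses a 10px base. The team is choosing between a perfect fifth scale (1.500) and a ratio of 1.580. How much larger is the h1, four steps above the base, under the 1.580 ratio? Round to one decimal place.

Perfect fifth: 10.0 × 1.500⁴ = 50.625px
At 1.580: 10.0 × 1.580⁴ = 62.320px
Difference: 62.320 − 50.625 = 11.695px

11.7px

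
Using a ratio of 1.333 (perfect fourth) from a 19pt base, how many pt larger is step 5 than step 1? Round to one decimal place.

Step 1: 19.0 × 1.333 = 25.327pt
Step 5: 19.0 × 1.333⁵ = 79.966pt
Difference: 79.966 − 25.327 = 54.639pt

54.6pt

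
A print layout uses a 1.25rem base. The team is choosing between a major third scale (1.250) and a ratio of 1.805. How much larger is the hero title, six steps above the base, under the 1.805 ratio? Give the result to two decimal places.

38.46rem

Major third: 1.25 × 1.250⁶ = 4.7684rem
At 1.805: 1.25 × 1.805⁶ = 43.2288rem
Difference: 43.2288 − 4.7684 = 38.4604rem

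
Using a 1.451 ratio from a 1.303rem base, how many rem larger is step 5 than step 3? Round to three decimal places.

4.400rem

Step 3: 1.303 × 1.451³ = 3.98058rem
Step 5: 1.303 × 1.451⁵ = 8.38072rem
Difference: 8.38072 − 3.98058 = 4.40014rem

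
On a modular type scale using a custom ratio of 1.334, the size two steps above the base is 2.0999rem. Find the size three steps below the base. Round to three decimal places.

0.497rem

2.0999 ÷ 1.334⁵ = 2.0999 ÷ 4.22454 ≈ 0.497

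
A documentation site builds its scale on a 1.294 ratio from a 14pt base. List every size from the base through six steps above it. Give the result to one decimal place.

Step 0: 14pt
Step 1: 14.0 × 1.294 = 18.1
Step 2: 14.0 × 1.294² = 23.4
Step 3: 14.0 × 1.294³ = 30.3
Step 4: 14.0 × 1.294⁴ = 39.3
Step 5: 14.0 × 1.294⁵ = 50.8
Step 6: 14.0 × 1.294⁶ = 65.7

14.0pt, 18.1pt, 23.4pt, 30.3pt, 39.3pt, 50.8pt, 65.7pt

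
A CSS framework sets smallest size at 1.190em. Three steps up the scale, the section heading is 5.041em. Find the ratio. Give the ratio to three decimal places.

1.618

The ratio satisfies 1.190 × r³ = 5.041, so r = (5.041 / 1.190)^(1/3).
r = 4.2361^(1/3) ≈ 1.6180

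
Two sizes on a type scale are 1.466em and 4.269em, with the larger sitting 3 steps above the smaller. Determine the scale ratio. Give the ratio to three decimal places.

1.428

r³ = 4.269 / 1.466, so r = (4.269/1.466)^(1/3).
r = 2.9120^(1/3) ≈ 1.4280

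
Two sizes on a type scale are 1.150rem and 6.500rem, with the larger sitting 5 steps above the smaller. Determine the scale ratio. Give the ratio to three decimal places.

The ratio satisfies 1.150 × r⁵ = 6.500, so r = (6.500 / 1.150)^(1/5).
r = 5.6522^(1/5) ≈ 1.4140

1.414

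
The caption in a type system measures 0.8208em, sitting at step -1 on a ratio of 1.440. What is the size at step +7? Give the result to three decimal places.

15.175em

0.8208 × 1.440⁸ = 0.8208 × 18.48843 ≈ 15.175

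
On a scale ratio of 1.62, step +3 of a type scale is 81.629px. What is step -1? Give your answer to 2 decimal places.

11.85px

The gap is -1 − (3) = -4 steps, so the factor is 1.62^-4.
81.629 ÷ 1.62⁴ = 81.629 ÷ 6.88748 ≈ 11.852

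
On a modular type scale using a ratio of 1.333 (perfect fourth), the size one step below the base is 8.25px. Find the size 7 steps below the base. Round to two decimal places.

8.25 ÷ 1.333⁶ = 8.25 ÷ 5.61023 ≈ 1.471

1.47px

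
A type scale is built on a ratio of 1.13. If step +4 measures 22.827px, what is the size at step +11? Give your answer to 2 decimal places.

The gap is 11 − (4) = 7 steps, so the factor is 1.13^7.
22.827 × 1.13⁷ = 22.827 × 2.35261 ≈ 53.703

53.70px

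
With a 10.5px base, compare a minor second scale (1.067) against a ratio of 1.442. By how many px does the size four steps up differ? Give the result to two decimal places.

31.79px

Minor second: 10.5 × 1.067⁴ = 13.6097px
At 1.442: 10.5 × 1.442⁴ = 45.3994px
Difference: 45.3994 − 13.6097 = 31.7897px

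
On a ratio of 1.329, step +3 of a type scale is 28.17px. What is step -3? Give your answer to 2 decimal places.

5.11px

28.17 ÷ 1.329⁶ = 28.17 ÷ 5.50998 ≈ 5.113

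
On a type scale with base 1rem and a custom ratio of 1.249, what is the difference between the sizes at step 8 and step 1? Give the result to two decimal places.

Step 1: 1.0 × 1.249 = 1.2490rem
Step 8: 1.0 × 1.249⁸ = 5.9224rem
Difference: 5.9224 − 1.2490 = 4.6734rem

4.67rem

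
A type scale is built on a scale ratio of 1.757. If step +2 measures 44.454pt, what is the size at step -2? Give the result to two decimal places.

4.66pt

Moving from step +2 to step -2 is 4 steps down, so divide by r⁴.
44.454 ÷ 1.757⁴ = 44.454 ÷ 9.52987 ≈ 4.665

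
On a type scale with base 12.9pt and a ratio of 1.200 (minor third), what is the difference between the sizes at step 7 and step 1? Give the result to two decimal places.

30.74pt

Step 1: 12.9 × 1.200 = 15.4800pt
Step 7: 12.9 × 1.200⁷ = 46.2230pt
Difference: 46.2230 − 15.4800 = 30.7430pt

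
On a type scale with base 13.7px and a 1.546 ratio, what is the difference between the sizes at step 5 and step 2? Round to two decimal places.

88.25px

Step 2: 13.7 × 1.546² = 32.7446px
Step 5: 13.7 × 1.546⁵ = 120.9952px
Difference: 120.9952 − 32.7446 = 88.2506px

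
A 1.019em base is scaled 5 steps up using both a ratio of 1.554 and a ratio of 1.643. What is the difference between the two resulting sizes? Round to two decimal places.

2.97em

At 1.554: 1.019 × 1.554⁵ = 9.2348em
At 1.643: 1.019 × 1.643⁵ = 12.2001em
Difference: 12.2001 − 9.2348 = 2.9653em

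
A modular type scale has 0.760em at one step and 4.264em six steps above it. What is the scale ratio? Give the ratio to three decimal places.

1.333

The ratio satisfies 0.760 × r⁶ = 4.264, so r = (4.264 / 0.760)^(1/6).
r = 5.6105^(1/6) ≈ 1.3330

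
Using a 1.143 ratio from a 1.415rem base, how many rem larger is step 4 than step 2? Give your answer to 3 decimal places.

0.567rem

Step 2: 1.415 × 1.143² = 1.84863rem
Step 4: 1.415 × 1.143⁴ = 2.41513rem
Difference: 2.41513 − 1.84863 = 0.56650rem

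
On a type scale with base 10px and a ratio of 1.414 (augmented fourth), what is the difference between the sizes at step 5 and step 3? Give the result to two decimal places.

Step 3: 10.0 × 1.414³ = 28.2715px
Step 5: 10.0 × 1.414⁵ = 56.5258px
Difference: 56.5258 − 28.2715 = 28.2543px

28.25px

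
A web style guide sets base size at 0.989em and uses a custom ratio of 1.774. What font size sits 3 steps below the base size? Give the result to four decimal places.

A modular type scale is a geometric sequence: sizeₙ = base × rⁿ.
0.989 ÷ 1.774³ = 0.989 ÷ 5.58291 ≈ 0.1771

0.1771em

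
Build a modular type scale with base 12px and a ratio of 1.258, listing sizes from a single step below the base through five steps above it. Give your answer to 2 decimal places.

Step -1: 12.0 ÷ 1.258 = 9.54
Step 0: 12px
Step 1: 12.0 × 1.258 = 15.10
Step 2: 12.0 × 1.258² = 18.99
Step 3: 12.0 × 1.258³ = 23.89
Step 4: 12.0 × 1.258⁴ = 30.05
Step 5: 12.0 × 1.258⁵ = 37.81

9.54px, 12.00px, 15.10px, 18.99px, 23.89px, 30.05px, 37.81px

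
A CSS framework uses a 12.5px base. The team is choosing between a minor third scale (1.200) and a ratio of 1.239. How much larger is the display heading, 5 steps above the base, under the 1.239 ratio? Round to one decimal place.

Minor third: 12.5 × 1.200⁵ = 31.104px
At 1.239: 12.5 × 1.239⁵ = 36.498px
Difference: 36.498 − 31.104 = 5.394px

5.4px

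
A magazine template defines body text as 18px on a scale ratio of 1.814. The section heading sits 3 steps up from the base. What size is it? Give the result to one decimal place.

Every step multiplies by the scale ratio.
18.0 × 1.814³ = 18.0 × 5.96914 ≈ 107.44

107.4px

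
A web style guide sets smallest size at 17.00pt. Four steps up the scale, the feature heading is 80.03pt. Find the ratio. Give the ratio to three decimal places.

r⁴ = 80.03 / 17.00, so r = (80.03/17.00)^(1/4).
r = 4.7076^(1/4) ≈ 1.4730

1.473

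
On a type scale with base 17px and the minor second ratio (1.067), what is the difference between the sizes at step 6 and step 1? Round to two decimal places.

6.95px

Step 1: 17.0 × 1.067 = 18.1390px
Step 6: 17.0 × 1.067⁶ = 25.0862px
Difference: 25.0862 − 18.1390 = 6.9472px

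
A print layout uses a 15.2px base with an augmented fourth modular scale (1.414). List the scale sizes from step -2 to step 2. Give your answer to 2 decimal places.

Step -2: 15.2 ÷ 1.414² = 7.60
Step -1: 15.2 ÷ 1.414 = 10.75
Step 0: 15.2px
Step 1: 15.2 × 1.414 = 21.49
Step 2: 15.2 × 1.414² = 30.39

7.60px, 10.75px, 15.20px, 21.49px, 30.39px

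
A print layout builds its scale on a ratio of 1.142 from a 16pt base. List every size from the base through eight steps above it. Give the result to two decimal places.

Step 0: 16pt
Step 1: 16.0 × 1.142 = 18.27
Step 2: 16.0 × 1.142² = 20.87
Step 3: 16.0 × 1.142³ = 23.83
Step 4: 16.0 × 1.142⁴ = 27.21
Step 5: 16.0 × 1.142⁵ = 31.08
Step 6: 16.0 × 1.142⁶ = 35.49
Step 7: 16.0 × 1.142⁷ = 40.53
Step 8: 16.0 × 1.142⁸ = 46.29

16.00pt, 18.27pt, 20.87pt, 23.83pt, 27.21pt, 31.08pt, 35.49pt, 40.53pt, 46.29pt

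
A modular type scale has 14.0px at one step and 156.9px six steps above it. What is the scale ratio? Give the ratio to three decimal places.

1.496

The ratio satisfies 14.0 × r⁶ = 156.9, so r = (156.9 / 14.0)^(1/6).
r = 11.2071^(1/6) ≈ 1.4959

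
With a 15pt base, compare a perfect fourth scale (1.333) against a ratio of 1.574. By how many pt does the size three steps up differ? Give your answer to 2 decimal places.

Perfect fourth: 15.0 × 1.333³ = 35.5289pt
At 1.574: 15.0 × 1.574³ = 58.4932pt
Difference: 58.4932 − 35.5289 = 22.9643pt

22.96pt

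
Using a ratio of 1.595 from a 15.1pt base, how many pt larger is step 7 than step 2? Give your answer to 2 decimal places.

Step 2: 15.1 × 1.595² = 38.4148pt
Step 7: 15.1 × 1.595⁷ = 396.5535pt
Difference: 396.5535 − 38.4148 = 358.1387pt

358.14pt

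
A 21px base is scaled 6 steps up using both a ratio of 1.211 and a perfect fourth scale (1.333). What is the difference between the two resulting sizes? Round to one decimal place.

51.6px

At 1.211: 21.0 × 1.211⁶ = 66.234px
Perfect fourth: 21.0 × 1.333⁶ = 117.815px
Difference: 117.815 − 66.234 = 51.581px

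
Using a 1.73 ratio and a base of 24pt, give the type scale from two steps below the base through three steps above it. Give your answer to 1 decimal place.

Step -2: 24.0 ÷ 1.73² = 8.0
Step -1: 24.0 ÷ 1.73 = 13.9
Step 0: 24pt
Step 1: 24.0 × 1.73 = 41.5
Step 2: 24.0 × 1.73² = 71.8
Step 3: 24.0 × 1.73³ = 124.3

8.0pt, 13.9pt, 24.0pt, 41.5pt, 71.8pt, 124.3pt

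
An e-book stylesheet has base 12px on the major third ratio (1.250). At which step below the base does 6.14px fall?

3

1.250ⁿ = 12 / 6.14 = 1.9544
n = ln(1.9544) / ln(1.250) = 0.6701 / 0.2231 ≈ 3.00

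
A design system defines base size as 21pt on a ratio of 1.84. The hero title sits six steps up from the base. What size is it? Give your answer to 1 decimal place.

21.0 × 1.84⁶ = 21.0 × 38.80672 ≈ 814.94

814.9pt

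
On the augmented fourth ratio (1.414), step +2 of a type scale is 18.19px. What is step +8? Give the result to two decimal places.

18.19 × 1.414⁶ = 18.19 × 7.99275 ≈ 145.388

145.39px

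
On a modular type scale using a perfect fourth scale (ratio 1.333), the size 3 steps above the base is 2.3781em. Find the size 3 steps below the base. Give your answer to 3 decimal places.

2.3781 ÷ 1.333⁶ = 2.3781 ÷ 5.61023 ≈ 0.424

0.424em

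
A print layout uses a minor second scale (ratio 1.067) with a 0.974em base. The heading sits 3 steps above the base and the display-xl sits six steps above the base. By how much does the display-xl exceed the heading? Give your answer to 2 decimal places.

Step 3: 0.974 × 1.067³ = 1.1832em
Step 6: 0.974 × 1.067⁶ = 1.4373em
Difference: 1.4373 − 1.1832 = 0.2541em

0.25em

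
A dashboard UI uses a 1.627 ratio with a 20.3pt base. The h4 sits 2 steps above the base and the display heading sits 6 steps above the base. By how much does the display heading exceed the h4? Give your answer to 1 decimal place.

Step 2: 20.3 × 1.627² = 53.737pt
Step 6: 20.3 × 1.627⁶ = 376.549pt
Difference: 376.549 − 53.737 = 322.812pt

322.8pt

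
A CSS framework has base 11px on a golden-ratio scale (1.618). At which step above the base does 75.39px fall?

4

1.618ⁿ = 75.39 / 11 = 6.8536
n = ln(6.8536) / ln(1.618) = 1.9248 / 0.4812 ≈ 4.00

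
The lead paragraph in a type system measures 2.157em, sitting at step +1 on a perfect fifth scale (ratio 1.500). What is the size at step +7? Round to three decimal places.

24.570em

The gap is 7 − (1) = 6 steps, so the factor is 1.500^6.
2.157 × 1.500⁶ = 2.157 × 11.39062 ≈ 24.570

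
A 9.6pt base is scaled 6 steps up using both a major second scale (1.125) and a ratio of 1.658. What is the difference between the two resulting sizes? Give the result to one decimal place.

Major second: 9.6 × 1.125⁶ = 19.462pt
At 1.658: 9.6 × 1.658⁶ = 199.424pt
Difference: 199.424 − 19.462 = 179.962pt

180.0pt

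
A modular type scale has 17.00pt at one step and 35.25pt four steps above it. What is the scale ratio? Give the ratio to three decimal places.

r⁴ = 35.25 / 17.00, so r = (35.25/17.00)^(1/4).
r = 2.0735^(1/4) ≈ 1.2000

1.200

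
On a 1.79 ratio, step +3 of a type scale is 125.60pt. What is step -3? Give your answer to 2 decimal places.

Moving from step +3 to step -3 is 6 steps down, so divide by r⁶.
125.60 ÷ 1.79⁶ = 125.60 ÷ 32.89411 ≈ 3.818

3.82pt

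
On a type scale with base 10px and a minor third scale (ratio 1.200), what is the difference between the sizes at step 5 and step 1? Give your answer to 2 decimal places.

Step 1: 10.0 × 1.200 = 12.0000px
Step 5: 10.0 × 1.200⁵ = 24.8832px
Difference: 24.8832 − 12.0000 = 12.8832px

12.88px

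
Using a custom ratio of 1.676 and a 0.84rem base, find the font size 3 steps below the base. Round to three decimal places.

Every step multiplies by the scale ratio.
0.84 ÷ 1.676³ = 0.84 ÷ 4.70784 ≈ 0.178

0.178rem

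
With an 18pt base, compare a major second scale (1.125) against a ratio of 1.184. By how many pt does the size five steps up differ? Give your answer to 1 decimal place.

Major second: 18.0 × 1.125⁵ = 32.437pt
At 1.184: 18.0 × 1.184⁵ = 41.882pt
Difference: 41.882 − 32.437 = 9.445pt

9.4pt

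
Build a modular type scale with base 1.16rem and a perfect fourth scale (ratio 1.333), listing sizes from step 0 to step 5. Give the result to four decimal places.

1.1600rem, 1.5463rem, 2.0612rem, 2.7476rem, 3.6625rem, 4.8821rem

Step 0: 1.16rem
Step 1: 1.16 × 1.333 = 1.5463
Step 2: 1.16 × 1.333² = 2.0612
Step 3: 1.16 × 1.333³ = 2.7476
Step 4: 1.16 × 1.333⁴ = 3.6625
Step 5: 1.16 × 1.333⁵ = 4.8821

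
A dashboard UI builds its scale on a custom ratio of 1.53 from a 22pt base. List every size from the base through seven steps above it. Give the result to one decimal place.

22.0pt, 33.7pt, 51.5pt, 78.8pt, 120.6pt, 184.5pt, 282.2pt, 431.8pt

Step 0: 22pt
Step 1: 22.0 × 1.53 = 33.7
Step 2: 22.0 × 1.53² = 51.5
Step 3: 22.0 × 1.53³ = 78.8
Step 4: 22.0 × 1.53⁴ = 120.6
Step 5: 22.0 × 1.53⁵ = 184.5
Step 6: 22.0 × 1.53⁶ = 282.2
Step 7: 22.0 × 1.53⁷ = 431.8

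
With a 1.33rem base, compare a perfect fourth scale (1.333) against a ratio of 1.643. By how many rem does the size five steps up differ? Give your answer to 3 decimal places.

Perfect fourth: 1.33 × 1.333⁵ = 5.59761rem
At 1.643: 1.33 × 1.643⁵ = 15.92353rem
Difference: 15.92353 − 5.59761 = 10.32592rem

10.326rem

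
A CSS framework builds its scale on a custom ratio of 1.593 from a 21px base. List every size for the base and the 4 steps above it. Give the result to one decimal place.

21.0px, 33.5px, 53.3px, 84.9px, 135.2px

Step 0: 21px
Step 1: 21.0 × 1.593 = 33.5
Step 2: 21.0 × 1.593² = 53.3
Step 3: 21.0 × 1.593³ = 84.9
Step 4: 21.0 × 1.593⁴ = 135.2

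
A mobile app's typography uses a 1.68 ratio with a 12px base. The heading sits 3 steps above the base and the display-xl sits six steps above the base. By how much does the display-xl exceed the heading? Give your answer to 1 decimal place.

212.9px

Step 3: 12.0 × 1.68³ = 56.900px
Step 6: 12.0 × 1.68⁶ = 269.797px
Difference: 269.797 − 56.900 = 212.897px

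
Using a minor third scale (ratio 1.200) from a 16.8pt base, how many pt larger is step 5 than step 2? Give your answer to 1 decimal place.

17.6pt

Step 2: 16.8 × 1.200² = 24.192pt
Step 5: 16.8 × 1.200⁵ = 41.804pt
Difference: 41.804 − 24.192 = 17.612pt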